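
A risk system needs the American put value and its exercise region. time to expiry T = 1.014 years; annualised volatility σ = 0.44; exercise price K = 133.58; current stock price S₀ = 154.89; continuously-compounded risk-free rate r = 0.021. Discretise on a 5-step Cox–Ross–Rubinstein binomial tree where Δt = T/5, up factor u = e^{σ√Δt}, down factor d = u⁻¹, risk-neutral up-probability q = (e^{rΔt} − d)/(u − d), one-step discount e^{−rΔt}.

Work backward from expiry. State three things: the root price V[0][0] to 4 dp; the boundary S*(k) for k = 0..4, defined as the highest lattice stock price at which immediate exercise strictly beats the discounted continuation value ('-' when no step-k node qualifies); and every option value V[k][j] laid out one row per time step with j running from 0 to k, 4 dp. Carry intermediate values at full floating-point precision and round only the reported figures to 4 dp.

price = 14.9452
boundary = - - - 85.4794 104.2114
tree:
14.9452
22.7916 5.9214
33.7761 10.1761 1.0080
48.1006 17.3622 1.8792 0.0000
63.4656 29.3686 3.5034 0.0000 0.0000
76.0687 48.1006 6.5315 0.0000 0.0000 0.0000

Δt=0.20280  u=1.21914  d=0.82025  q=0.46132  discount=0.99575
step 5 (expiry): payoffs max(K−S,0) = 76.0687 48.1006 6.5315 0.0000 0.0000 0.0000
step 4: (k=4,j=0): S=70.1144, (K−S)⁺=63.4656, hold=62.8979 ⇒ V=63.4656 exercise | (k=4,j=1): S=104.2114, (K−S)⁺=29.3686, hold=28.8009 ⇒ V=29.3686 exercise | (k=4,j=2): S=154.8900, (K−S)⁺=0.0000, hold=3.5034 ⇒ V=3.5034 continue | (k=4,j=3): S=230.2138, (K−S)⁺=0.0000, hold=0.0000 ⇒ V=0.0000 continue | (k=4,j=4): S=342.1679, (K−S)⁺=0.0000, hold=0.0000 ⇒ V=0.0000 continue  boundary S*=104.2114
step 3: (k=3,j=0): S=85.4794, (K−S)⁺=48.1006, hold=47.5329 ⇒ V=48.1006 exercise | (k=3,j=1): S=127.0485, (K−S)⁺=6.5315, hold=17.3622 ⇒ V=17.3622 continue | (k=3,j=2): S=188.8328, (K−S)⁺=0.0000, hold=1.8792 ⇒ V=1.8792 continue | (k=3,j=3): S=280.6631, (K−S)⁺=0.0000, hold=0.0000 ⇒ V=0.0000 continue  boundary S*=85.4794
step 2: (k=2,j=0): S=104.2114, (K−S)⁺=29.3686, hold=33.7761 ⇒ V=33.7761 continue | (k=2,j=1): S=154.8900, (K−S)⁺=0.0000, hold=10.1761 ⇒ V=10.1761 continue | (k=2,j=2): S=230.2138, (K−S)⁺=0.0000, hold=1.0080 ⇒ V=1.0080 continue  boundary S*=-
step 1: (k=1,j=0): S=127.0485, (K−S)⁺=6.5315, hold=22.7916 ⇒ V=22.7916 continue | (k=1,j=1): S=188.8328, (K−S)⁺=0.0000, hold=5.9214 ⇒ V=5.9214 continue  boundary S*=-
step 0: (k=0,j=0): S=154.8900, (K−S)⁺=0.0000, hold=14.9452 ⇒ V=14.9452 continue  boundary S*=-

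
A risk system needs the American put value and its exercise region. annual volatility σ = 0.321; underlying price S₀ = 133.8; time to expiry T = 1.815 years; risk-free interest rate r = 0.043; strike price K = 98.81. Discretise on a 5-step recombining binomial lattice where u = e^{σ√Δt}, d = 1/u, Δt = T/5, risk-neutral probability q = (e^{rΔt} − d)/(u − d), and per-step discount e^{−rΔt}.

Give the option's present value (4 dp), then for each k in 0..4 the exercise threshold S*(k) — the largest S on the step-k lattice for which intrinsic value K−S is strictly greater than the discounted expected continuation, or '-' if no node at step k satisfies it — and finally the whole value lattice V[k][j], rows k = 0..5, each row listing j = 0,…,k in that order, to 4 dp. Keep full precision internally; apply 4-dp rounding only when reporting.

Δt=0.36300  u=1.21337  d=0.82415  q=0.49222  discount=0.98451
step 5 (expiry): payoffs max(K−S,0) = 47.9365 23.9108 0.0000 0.0000 0.0000 0.0000
step 4: (k=4,j=0): S=61.7283, (K−S)⁺=37.0817, hold=35.5513 ⇒ V=37.0817 exercise | (k=4,j=1): S=90.8804, (K−S)⁺=7.9296, hold=11.9534 ⇒ V=11.9534 continue | (k=4,j=2): S=133.8000, (K−S)⁺=0.0000, hold=0.0000 ⇒ V=0.0000 continue | (k=4,j=3): S=196.9890, (K−S)⁺=0.0000, hold=0.0000 ⇒ V=0.0000 continue | (k=4,j=4): S=290.0199, (K−S)⁺=0.0000, hold=0.0000 ⇒ V=0.0000 continue  boundary S*=61.7283
step 3: (k=3,j=0): S=74.8992, (K−S)⁺=23.9108, hold=24.3303 ⇒ V=24.3303 continue | (k=3,j=1): S=110.2715, (K−S)⁺=0.0000, hold=5.9757 ⇒ V=5.9757 continue | (k=3,j=2): S=162.3488, (K−S)⁺=0.0000, hold=0.0000 ⇒ V=0.0000 continue | (k=3,j=3): S=239.0203, (K−S)⁺=0.0000, hold=0.0000 ⇒ V=0.0000 continue  boundary S*=-
step 2: (k=2,j=0): S=90.8804, (K−S)⁺=7.9296, hold=15.0590 ⇒ V=15.0590 continue | (k=2,j=1): S=133.8000, (K−S)⁺=0.0000, hold=2.9874 ⇒ V=2.9874 continue | (k=2,j=2): S=196.9890, (K−S)⁺=0.0000, hold=0.0000 ⇒ V=0.0000 continue  boundary S*=-
step 1: (k=1,j=0): S=110.2715, (K−S)⁺=0.0000, hold=8.9759 ⇒ V=8.9759 continue | (k=1,j=1): S=162.3488, (K−S)⁺=0.0000, hold=1.4934 ⇒ V=1.4934 continue  boundary S*=-
step 0: (k=0,j=0): S=133.8000, (K−S)⁺=0.0000, hold=5.2109 ⇒ V=5.2109 continue  boundary S*=-

price = 5.2109
boundary = - - - - 61.7283
tree:
5.2109
8.9759 1.4934
15.0590 2.9874 0.0000
24.3303 5.9757 0.0000 0.0000
37.0817 11.9534 0.0000 0.0000 0.0000
47.9365 23.9108 0.0000 0.0000 0.0000 0.0000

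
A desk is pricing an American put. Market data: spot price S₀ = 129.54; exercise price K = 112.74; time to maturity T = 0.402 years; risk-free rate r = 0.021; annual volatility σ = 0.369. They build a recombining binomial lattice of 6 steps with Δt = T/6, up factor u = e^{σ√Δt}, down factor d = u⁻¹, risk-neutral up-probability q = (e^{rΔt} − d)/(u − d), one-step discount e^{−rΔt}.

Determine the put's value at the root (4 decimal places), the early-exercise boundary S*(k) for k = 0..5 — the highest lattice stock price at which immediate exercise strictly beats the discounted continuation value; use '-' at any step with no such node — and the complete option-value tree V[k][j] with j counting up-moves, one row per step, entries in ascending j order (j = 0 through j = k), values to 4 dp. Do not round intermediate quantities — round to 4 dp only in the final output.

Δt=0.06700  u=1.10022  d=0.90891  q=0.48350  discount=0.99859
step 6 (expiry): payoffs max(K−S,0) = 39.7071 24.3343 5.7256 0.0000 0.0000 0.0000 0.0000
step 5: (k=5,j=0): S=80.3525, (K−S)⁺=32.3875, hold=32.2290 ⇒ V=32.3875 exercise | (k=5,j=1): S=97.2660, (K−S)⁺=15.4740, hold=15.3154 ⇒ V=15.4740 exercise | (k=5,j=2): S=117.7397, (K−S)⁺=0.0000, hold=2.9531 ⇒ V=2.9531 continue | (k=5,j=3): S=142.5229, (K−S)⁺=0.0000, hold=0.0000 ⇒ V=0.0000 continue | (k=5,j=4): S=172.5228, (K−S)⁺=0.0000, hold=0.0000 ⇒ V=0.0000 continue | (k=5,j=5): S=208.8374, (K−S)⁺=0.0000, hold=0.0000 ⇒ V=0.0000 continue  boundary S*=97.2660
step 4: (k=4,j=0): S=88.4057, (K−S)⁺=24.3343, hold=24.1758 ⇒ V=24.3343 exercise | (k=4,j=1): S=107.0144, (K−S)⁺=5.7256, hold=9.4069 ⇒ V=9.4069 continue | (k=4,j=2): S=129.5400, (K−S)⁺=0.0000, hold=1.5232 ⇒ V=1.5232 continue | (k=4,j=3): S=156.8071, (K−S)⁺=0.0000, hold=0.0000 ⇒ V=0.0000 continue | (k=4,j=4): S=189.8137, (K−S)⁺=0.0000, hold=0.0000 ⇒ V=0.0000 continue  boundary S*=88.4057
step 3: (k=3,j=0): S=97.2660, (K−S)⁺=15.4740, hold=17.0928 ⇒ V=17.0928 continue | (k=3,j=1): S=117.7397, (K−S)⁺=0.0000, hold=5.5872 ⇒ V=5.5872 continue | (k=3,j=2): S=142.5229, (K−S)⁺=0.0000, hold=0.7856 ⇒ V=0.7856 continue | (k=3,j=3): S=172.5228, (K−S)⁺=0.0000, hold=0.0000 ⇒ V=0.0000 continue  boundary S*=-
step 2: (k=2,j=0): S=107.0144, (K−S)⁺=5.7256, hold=11.5137 ⇒ V=11.5137 continue | (k=2,j=1): S=129.5400, (K−S)⁺=0.0000, hold=3.2611 ⇒ V=3.2611 continue | (k=2,j=2): S=156.8071, (K−S)⁺=0.0000, hold=0.4052 ⇒ V=0.4052 continue  boundary S*=-
step 1: (k=1,j=0): S=117.7397, (K−S)⁺=0.0000, hold=7.5130 ⇒ V=7.5130 continue | (k=1,j=1): S=142.5229, (K−S)⁺=0.0000, hold=1.8776 ⇒ V=1.8776 continue  boundary S*=-
step 0: (k=0,j=0): S=129.5400, (K−S)⁺=0.0000, hold=4.7815 ⇒ V=4.7815 continue  boundary S*=-

price = 4.7815
boundary = - - - - 88.4057 97.2660
tree:
4.7815
7.5130 1.8776
11.5137 3.2611 0.4052
17.0928 5.5872 0.7856 0.0000
24.3343 9.4069 1.5232 0.0000 0.0000
32.3875 15.4740 2.9531 0.0000 0.0000 0.0000
39.7071 24.3343 5.7256 0.0000 0.0000 0.0000 0.0000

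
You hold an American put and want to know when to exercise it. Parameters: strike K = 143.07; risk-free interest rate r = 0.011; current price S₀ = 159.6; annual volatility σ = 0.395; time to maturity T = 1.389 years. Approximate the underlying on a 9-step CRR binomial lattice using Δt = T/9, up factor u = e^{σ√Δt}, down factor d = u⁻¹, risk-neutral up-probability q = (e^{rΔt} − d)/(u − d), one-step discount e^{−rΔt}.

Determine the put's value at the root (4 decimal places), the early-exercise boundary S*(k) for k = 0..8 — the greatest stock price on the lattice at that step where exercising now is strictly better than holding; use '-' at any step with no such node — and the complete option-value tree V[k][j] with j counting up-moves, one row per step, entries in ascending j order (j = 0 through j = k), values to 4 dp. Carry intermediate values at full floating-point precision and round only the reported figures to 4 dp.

price = 19.5002
boundary = - - - - - 73.4633 85.7952 100.1972 117.0167
tree:
19.5002
26.7236 11.3181
35.6669 16.6029 5.3211
46.1830 23.7817 8.4614 1.7526
57.7818 33.0991 13.2228 3.0522 0.2741
69.6067 44.4817 20.2144 5.2827 0.5149 0.0000
80.1660 57.2748 30.0271 9.0766 0.9671 0.0000 0.0000
89.2076 69.6067 42.8728 15.4598 1.8167 0.0000 0.0000 0.0000
96.9496 80.1660 57.2748 26.0533 3.4126 0.0000 0.0000 0.0000 0.0000
103.5788 89.2076 69.6067 42.8728 6.4103 0.0000 0.0000 0.0000 0.0000 0.0000

params: Δt=0.15433 u=1.16786 d=0.85626 q=0.46674 e^(-rΔt)=0.99830
t_9 payoffs: 103.5788 89.2076 69.6067 42.8728 6.4103 0.0000 0.0000 0.0000 0.0000 0.0000
t_8: node(8,0) S=46.1204 payoff=96.9496 vs cont=96.7069 → 96.9496 [stop]  node(8,1) S=62.9040 payoff=80.1660 vs cont=79.9233 → 80.1660 [stop]  node(8,2) S=85.7952 payoff=57.2748 vs cont=57.0321 → 57.2748 [stop]  node(8,3) S=117.0167 payoff=26.0533 vs cont=25.8106 → 26.0533 [stop]  node(8,4) S=159.6000 payoff=0.0000 vs cont=3.4126 → 3.4126 [wait]  node(8,5) S=217.6796 payoff=0.0000 vs cont=0.0000 → 0.0000 [wait]  node(8,6) S=296.8949 payoff=0.0000 vs cont=0.0000 → 0.0000 [wait]  node(8,7) S=404.9371 payoff=0.0000 vs cont=0.0000 → 0.0000 [wait]  node(8,8) S=552.2968 payoff=0.0000 vs cont=0.0000 → 0.0000 [wait]  ⇒ S*(8)=117.0167
t_7: node(7,0) S=53.8624 payoff=89.2076 vs cont=88.9649 → 89.2076 [stop]  node(7,1) S=73.4633 payoff=69.6067 vs cont=69.3640 → 69.6067 [stop]  node(7,2) S=100.1972 payoff=42.8728 vs cont=42.6301 → 42.8728 [stop]  node(7,3) S=136.6597 payoff=6.4103 vs cont=15.4598 → 15.4598 [wait]  node(7,4) S=186.3912 payoff=0.0000 vs cont=1.8167 → 1.8167 [wait]  node(7,5) S=254.2203 payoff=0.0000 vs cont=0.0000 → 0.0000 [wait]  node(7,6) S=346.7330 payoff=0.0000 vs cont=0.0000 → 0.0000 [wait]  node(7,7) S=472.9117 payoff=0.0000 vs cont=0.0000 → 0.0000 [wait]  ⇒ S*(7)=100.1972
t_6: node(6,0) S=62.9040 payoff=80.1660 vs cont=79.9233 → 80.1660 [stop]  node(6,1) S=85.7952 payoff=57.2748 vs cont=57.0321 → 57.2748 [stop]  node(6,2) S=117.0167 payoff=26.0533 vs cont=30.0271 → 30.0271 [wait]  node(6,3) S=159.6000 payoff=0.0000 vs cont=9.0766 → 9.0766 [wait]  node(6,4) S=217.6796 payoff=0.0000 vs cont=0.9671 → 0.9671 [wait]  node(6,5) S=296.8949 payoff=0.0000 vs cont=0.0000 → 0.0000 [wait]  node(6,6) S=404.9371 payoff=0.0000 vs cont=0.0000 → 0.0000 [wait]  ⇒ S*(6)=85.7952
t_5: node(5,0) S=73.4633 payoff=69.6067 vs cont=69.3640 → 69.6067 [stop]  node(5,1) S=100.1972 payoff=42.8728 vs cont=44.4817 → 44.4817 [wait]  node(5,2) S=136.6597 payoff=6.4103 vs cont=20.2144 → 20.2144 [wait]  node(5,3) S=186.3912 payoff=0.0000 vs cont=5.2827 → 5.2827 [wait]  node(5,4) S=254.2203 payoff=0.0000 vs cont=0.5149 → 0.5149 [wait]  node(5,5) S=346.7330 payoff=0.0000 vs cont=0.0000 → 0.0000 [wait]  ⇒ S*(5)=73.4633
t_4: node(4,0) S=85.7952 payoff=57.2748 vs cont=57.7818 → 57.7818 [wait]  node(4,1) S=117.0167 payoff=26.0533 vs cont=33.0991 → 33.0991 [wait]  node(4,2) S=159.6000 payoff=0.0000 vs cont=13.2228 → 13.2228 [wait]  node(4,3) S=217.6796 payoff=0.0000 vs cont=3.0522 → 3.0522 [wait]  node(4,4) S=296.8949 payoff=0.0000 vs cont=0.2741 → 0.2741 [wait]  ⇒ S*(4)=-
t_3: node(3,0) S=100.1972 payoff=42.8728 vs cont=46.1830 → 46.1830 [wait]  node(3,1) S=136.6597 payoff=6.4103 vs cont=23.7817 → 23.7817 [wait]  node(3,2) S=186.3912 payoff=0.0000 vs cont=8.4614 → 8.4614 [wait]  node(3,3) S=254.2203 payoff=0.0000 vs cont=1.7526 → 1.7526 [wait]  ⇒ S*(3)=-
t_2: node(2,0) S=117.0167 payoff=26.0533 vs cont=35.6669 → 35.6669 [wait]  node(2,1) S=159.6000 payoff=0.0000 vs cont=16.6029 → 16.6029 [wait]  node(2,2) S=217.6796 payoff=0.0000 vs cont=5.3211 → 5.3211 [wait]  ⇒ S*(2)=-
t_1: node(1,0) S=136.6597 payoff=6.4103 vs cont=26.7236 → 26.7236 [wait]  node(1,1) S=186.3912 payoff=0.0000 vs cont=11.3181 → 11.3181 [wait]  ⇒ S*(1)=-
t_0: node(0,0) S=159.6000 payoff=0.0000 vs cont=19.5002 → 19.5002 [wait]  ⇒ S*(0)=-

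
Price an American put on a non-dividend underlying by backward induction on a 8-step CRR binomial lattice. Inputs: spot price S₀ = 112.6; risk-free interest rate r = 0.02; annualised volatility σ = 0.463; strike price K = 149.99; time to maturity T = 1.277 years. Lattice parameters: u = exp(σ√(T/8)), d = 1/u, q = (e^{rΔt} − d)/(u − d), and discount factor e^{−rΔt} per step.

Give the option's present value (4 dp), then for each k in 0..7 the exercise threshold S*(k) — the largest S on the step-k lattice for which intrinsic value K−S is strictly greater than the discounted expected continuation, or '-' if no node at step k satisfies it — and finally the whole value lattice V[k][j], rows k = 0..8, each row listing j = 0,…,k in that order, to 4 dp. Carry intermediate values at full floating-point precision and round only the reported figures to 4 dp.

params: Δt=0.15962 u=1.20320 d=0.83112 q=0.46248 e^(-rΔt)=0.99681
t_8 payoffs: 124.3545 112.8778 96.2633 72.2106 37.3900 0.0000 0.0000 0.0000 0.0000
t_7: node(7,0) S=30.8446 payoff=119.1454 vs cont=118.6673 → 119.1454 [stop]  node(7,1) S=44.6533 payoff=105.3367 vs cont=104.8587 → 105.3367 [stop]  node(7,2) S=64.6439 payoff=85.3461 vs cont=84.8681 → 85.3461 [stop]  node(7,3) S=93.5839 payoff=56.4061 vs cont=55.9280 → 56.4061 [stop]  node(7,4) S=135.4801 payoff=14.5099 vs cont=20.0338 → 20.0338 [wait]  node(7,5) S=196.1325 payoff=0.0000 vs cont=0.0000 → 0.0000 [wait]  node(7,6) S=283.9380 payoff=0.0000 vs cont=0.0000 → 0.0000 [wait]  node(7,7) S=411.0528 payoff=0.0000 vs cont=0.0000 → 0.0000 [wait]  ⇒ S*(7)=93.5839
t_6: node(6,0) S=37.1122 payoff=112.8778 vs cont=112.3998 → 112.8778 [stop]  node(6,1) S=53.7267 payoff=96.2633 vs cont=95.7852 → 96.2633 [stop]  node(6,2) S=77.7794 payoff=72.2106 vs cont=71.7326 → 72.2106 [stop]  node(6,3) S=112.6000 payoff=37.3900 vs cont=39.4585 → 39.4585 [wait]  node(6,4) S=163.0093 payoff=0.0000 vs cont=10.7343 → 10.7343 [wait]  node(6,5) S=235.9861 payoff=0.0000 vs cont=0.0000 → 0.0000 [wait]  node(6,6) S=341.6336 payoff=0.0000 vs cont=0.0000 → 0.0000 [wait]  ⇒ S*(6)=77.7794
t_5: node(5,0) S=44.6533 payoff=105.3367 vs cont=104.8587 → 105.3367 [stop]  node(5,1) S=64.6439 payoff=85.3461 vs cont=84.8681 → 85.3461 [stop]  node(5,2) S=93.5839 payoff=56.4061 vs cont=56.8815 → 56.8815 [wait]  node(5,3) S=135.4801 payoff=14.5099 vs cont=26.0907 → 26.0907 [wait]  node(5,4) S=196.1325 payoff=0.0000 vs cont=5.7515 → 5.7515 [wait]  node(5,5) S=283.9380 payoff=0.0000 vs cont=0.0000 → 0.0000 [wait]  ⇒ S*(5)=64.6439
t_4: node(4,0) S=53.7267 payoff=96.2633 vs cont=95.7852 → 96.2633 [stop]  node(4,1) S=77.7794 payoff=72.2106 vs cont=71.9518 → 72.2106 [stop]  node(4,2) S=112.6000 payoff=37.3900 vs cont=42.5055 → 42.5055 [wait]  node(4,3) S=163.0093 payoff=0.0000 vs cont=16.6310 → 16.6310 [wait]  node(4,4) S=235.9861 payoff=0.0000 vs cont=3.0817 → 3.0817 [wait]  ⇒ S*(4)=77.7794
t_3: node(3,0) S=64.6439 payoff=85.3461 vs cont=84.8681 → 85.3461 [stop]  node(3,1) S=93.5839 payoff=56.4061 vs cont=58.2862 → 58.2862 [wait]  node(3,2) S=135.4801 payoff=14.5099 vs cont=30.4417 → 30.4417 [wait]  node(3,3) S=196.1325 payoff=0.0000 vs cont=10.3317 → 10.3317 [wait]  ⇒ S*(3)=64.6439
t_2: node(2,0) S=77.7794 payoff=72.2106 vs cont=72.5993 → 72.5993 [wait]  node(2,1) S=112.6000 payoff=37.3900 vs cont=45.2640 → 45.2640 [wait]  node(2,2) S=163.0093 payoff=0.0000 vs cont=21.0739 → 21.0739 [wait]  ⇒ S*(2)=-
t_1: node(1,0) S=93.5839 payoff=56.4061 vs cont=59.7662 → 59.7662 [wait]  node(1,1) S=135.4801 payoff=14.5099 vs cont=33.9679 → 33.9679 [wait]  ⇒ S*(1)=-
t_0: node(0,0) S=112.6000 payoff=37.3900 vs cont=47.6826 → 47.6826 [wait]  ⇒ S*(0)=-

price = 47.6826
boundary = - - - 64.6439 77.7794 64.6439 77.7794 93.5839
tree:
47.6826
59.7662 33.9679
72.5993 45.2640 21.0739
85.3461 58.2862 30.4417 10.3317
96.2633 72.2106 42.5055 16.6310 3.0817
105.3367 85.3461 56.8815 26.0907 5.7515 0.0000
112.8778 96.2633 72.2106 39.4585 10.7343 0.0000 0.0000
119.1454 105.3367 85.3461 56.4061 20.0338 0.0000 0.0000 0.0000
124.3545 112.8778 96.2633 72.2106 37.3900 0.0000 0.0000 0.0000 0.0000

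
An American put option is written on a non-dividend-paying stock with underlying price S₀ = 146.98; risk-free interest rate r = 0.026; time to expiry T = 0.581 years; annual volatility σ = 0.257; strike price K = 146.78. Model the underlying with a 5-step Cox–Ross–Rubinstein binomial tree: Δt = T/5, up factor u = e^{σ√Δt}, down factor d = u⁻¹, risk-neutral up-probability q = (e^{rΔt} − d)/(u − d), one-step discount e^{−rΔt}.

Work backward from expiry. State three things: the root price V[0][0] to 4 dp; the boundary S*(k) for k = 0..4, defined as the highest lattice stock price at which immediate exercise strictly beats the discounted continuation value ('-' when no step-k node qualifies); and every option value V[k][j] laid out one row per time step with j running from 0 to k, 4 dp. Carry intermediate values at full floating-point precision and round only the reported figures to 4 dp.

price = 10.9807
boundary = - - - 113.0101 123.3571
tree:
10.9807
16.6507 5.2715
24.2985 8.9614 1.5446
33.7699 14.7981 3.0701 0.0000
43.2490 23.4229 6.1021 0.0000 0.0000
51.9331 33.7699 12.1285 0.0000 0.0000 0.0000

Δt=0.11620  u=1.09156  d=0.91612  q=0.49536  discount=0.99698
step 5 (expiry): payoffs max(K−S,0) = 51.9331 33.7699 12.1285 0.0000 0.0000 0.0000
step 4: (k=4,j=0): S=103.5310, (K−S)⁺=43.2490, hold=42.8063 ⇒ V=43.2490 exercise | (k=4,j=1): S=123.3571, (K−S)⁺=23.4229, hold=22.9801 ⇒ V=23.4229 exercise | (k=4,j=2): S=146.9800, (K−S)⁺=0.0000, hold=6.1021 ⇒ V=6.1021 continue | (k=4,j=3): S=175.1267, (K−S)⁺=0.0000, hold=0.0000 ⇒ V=0.0000 continue | (k=4,j=4): S=208.6634, (K−S)⁺=0.0000, hold=0.0000 ⇒ V=0.0000 continue  boundary S*=123.3571
step 3: (k=3,j=0): S=113.0101, (K−S)⁺=33.7699, hold=33.3271 ⇒ V=33.7699 exercise | (k=3,j=1): S=134.6515, (K−S)⁺=12.1285, hold=14.7981 ⇒ V=14.7981 continue | (k=3,j=2): S=160.4373, (K−S)⁺=0.0000, hold=3.0701 ⇒ V=3.0701 continue | (k=3,j=3): S=191.1610, (K−S)⁺=0.0000, hold=0.0000 ⇒ V=0.0000 continue  boundary S*=113.0101
step 2: (k=2,j=0): S=123.3571, (K−S)⁺=23.4229, hold=24.2985 ⇒ V=24.2985 continue | (k=2,j=1): S=146.9800, (K−S)⁺=0.0000, hold=8.9614 ⇒ V=8.9614 continue | (k=2,j=2): S=175.1267, (K−S)⁺=0.0000, hold=1.5446 ⇒ V=1.5446 continue  boundary S*=-
step 1: (k=1,j=0): S=134.6515, (K−S)⁺=12.1285, hold=16.6507 ⇒ V=16.6507 continue | (k=1,j=1): S=160.4373, (K−S)⁺=0.0000, hold=5.2715 ⇒ V=5.2715 continue  boundary S*=-
step 0: (k=0,j=0): S=146.9800, (K−S)⁺=0.0000, hold=10.9807 ⇒ V=10.9807 continue  boundary S*=-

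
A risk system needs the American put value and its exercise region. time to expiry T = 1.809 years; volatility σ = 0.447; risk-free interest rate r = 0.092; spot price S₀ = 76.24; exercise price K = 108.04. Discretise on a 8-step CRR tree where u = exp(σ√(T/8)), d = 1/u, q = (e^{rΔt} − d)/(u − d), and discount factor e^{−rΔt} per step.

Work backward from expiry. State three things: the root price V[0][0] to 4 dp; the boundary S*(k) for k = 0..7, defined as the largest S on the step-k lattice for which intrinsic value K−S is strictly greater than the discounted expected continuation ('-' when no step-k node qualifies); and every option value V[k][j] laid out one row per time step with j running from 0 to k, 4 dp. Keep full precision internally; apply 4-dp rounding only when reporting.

price = 34.1603
boundary = - 61.6409 49.8374 61.6409 49.8374 61.6409 76.2400 61.6409
tree:
34.1603
46.3991 23.1783
58.2026 33.3608 13.8194
67.7459 46.3991 21.5331 6.5711
75.4617 58.2026 32.3516 11.4584 1.8860
81.7001 67.7459 46.3991 19.4561 3.8217 0.0000
86.7439 75.4617 58.2026 31.8000 7.7443 0.0000 0.0000
90.8218 81.7001 67.7459 46.3991 15.6930 0.0000 0.0000 0.0000
94.1189 86.7439 75.4617 58.2026 31.8000 0.0000 0.0000 0.0000 0.0000

Δt=0.22612, u=1.23684, d=0.80851, q=0.49614, disc=e^(-rΔt)=0.97941
k=8 terminal: V=max(K-S,0) → 94.1189 86.7439 75.4617 58.2026 31.8000 0.0000 0.0000 0.0000 0.0000
k=7: j=0 S=17.2182 intr=90.8218 cont=88.5974 V=90.8218[EX]; j=1 S=26.3399 intr=81.7001 cont=79.4757 V=81.7001[EX]; j=2 S=40.2941 intr=67.7459 cont=65.5215 V=67.7459[EX]; j=3 S=61.6409 intr=46.3991 cont=44.1747 V=46.3991[EX]; j=4 S=94.2967 intr=13.7433 cont=15.6930 V=15.6930[hold]; j=5 S=144.2527 intr=0.0000 cont=0.0000 V=0.0000[hold]; j=6 S=220.6741 intr=0.0000 cont=0.0000 V=0.0000[hold]; j=7 S=337.5816 intr=0.0000 cont=0.0000 V=0.0000[hold]  S*(7)=61.6409
k=6: j=0 S=21.2961 intr=86.7439 cont=84.5195 V=86.7439[EX]; j=1 S=32.5783 intr=75.4617 cont=73.2373 V=75.4617[EX]; j=2 S=49.8374 intr=58.2026 cont=55.9782 V=58.2026[EX]; j=3 S=76.2400 intr=31.8000 cont=30.5230 V=31.8000[EX]; j=4 S=116.6300 intr=0.0000 cont=7.7443 V=7.7443[hold]; j=5 S=178.4176 intr=0.0000 cont=0.0000 V=0.0000[hold]; j=6 S=272.9387 intr=0.0000 cont=0.0000 V=0.0000[hold]  S*(6)=76.2400
k=5: j=0 S=26.3399 intr=81.7001 cont=79.4757 V=81.7001[EX]; j=1 S=40.2941 intr=67.7459 cont=65.5215 V=67.7459[EX]; j=2 S=61.6409 intr=46.3991 cont=44.1747 V=46.3991[EX]; j=3 S=94.2967 intr=13.7433 cont=19.4561 V=19.4561[hold]; j=4 S=144.2527 intr=0.0000 cont=3.8217 V=3.8217[hold]; j=5 S=220.6741 intr=0.0000 cont=0.0000 V=0.0000[hold]  S*(5)=61.6409
k=4: j=0 S=32.5783 intr=75.4617 cont=73.2373 V=75.4617[EX]; j=1 S=49.8374 intr=58.2026 cont=55.9782 V=58.2026[EX]; j=2 S=76.2400 intr=31.8000 cont=32.3516 V=32.3516[hold]; j=3 S=116.6300 intr=0.0000 cont=11.4584 V=11.4584[hold]; j=4 S=178.4176 intr=0.0000 cont=1.8860 V=1.8860[hold]  S*(4)=49.8374
k=3: j=0 S=40.2941 intr=67.7459 cont=65.5215 V=67.7459[EX]; j=1 S=61.6409 intr=46.3991 cont=44.4427 V=46.3991[EX]; j=2 S=94.2967 intr=13.7433 cont=21.5331 V=21.5331[hold]; j=3 S=144.2527 intr=0.0000 cont=6.5711 V=6.5711[hold]  S*(3)=61.6409
k=2: j=0 S=49.8374 intr=58.2026 cont=55.9782 V=58.2026[EX]; j=1 S=76.2400 intr=31.8000 cont=33.3608 V=33.3608[hold]; j=2 S=116.6300 intr=0.0000 cont=13.8194 V=13.8194[hold]  S*(2)=49.8374
k=1: j=0 S=61.6409 intr=46.3991 cont=44.9331 V=46.3991[EX]; j=1 S=94.2967 intr=13.7433 cont=23.1783 V=23.1783[hold]  S*(1)=61.6409
k=0: j=0 S=76.2400 intr=31.8000 cont=34.1603 V=34.1603[hold]  S*(0)=-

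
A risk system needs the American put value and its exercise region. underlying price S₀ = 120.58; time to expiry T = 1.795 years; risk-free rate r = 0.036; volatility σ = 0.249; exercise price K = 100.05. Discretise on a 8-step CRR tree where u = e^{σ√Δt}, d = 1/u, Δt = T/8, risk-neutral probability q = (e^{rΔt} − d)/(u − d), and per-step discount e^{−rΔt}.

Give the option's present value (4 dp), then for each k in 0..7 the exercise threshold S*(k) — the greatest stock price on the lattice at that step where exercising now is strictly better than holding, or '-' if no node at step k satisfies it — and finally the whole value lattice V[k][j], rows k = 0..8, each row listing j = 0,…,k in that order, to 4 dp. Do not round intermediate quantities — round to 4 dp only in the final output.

price = 4.9989
boundary = - - - - 75.2282 66.8585 75.2282 84.6456
tree:
4.9989
7.8028 2.3292
11.8668 3.9423 0.7845
17.4915 6.5407 1.4571 0.1374
24.8218 10.5830 2.6812 0.2798 0.0000
33.1915 16.5730 4.8780 0.5697 0.0000 0.0000
40.6299 24.8218 8.7488 1.1599 0.0000 0.0000 0.0000
47.2408 33.1915 15.4044 2.3616 0.0000 0.0000 0.0000 0.0000
53.1162 40.6299 24.8218 4.8081 0.0000 0.0000 0.0000 0.0000 0.0000

params: Δt=0.22437 u=1.12518 d=0.88874 q=0.50485 e^(-rΔt)=0.99196
t_8 payoffs: 53.1162 40.6299 24.8218 4.8081 0.0000 0.0000 0.0000 0.0000 0.0000
t_7: node(7,0) S=52.8092 payoff=47.2408 vs cont=46.4359 → 47.2408 [stop]  node(7,1) S=66.8585 payoff=33.1915 vs cont=32.3866 → 33.1915 [stop]  node(7,2) S=84.6456 payoff=15.4044 vs cont=14.5995 → 15.4044 [stop]  node(7,3) S=107.1647 payoff=0.0000 vs cont=2.3616 → 2.3616 [wait]  node(7,4) S=135.6747 payoff=0.0000 vs cont=0.0000 → 0.0000 [wait]  node(7,5) S=171.7696 payoff=0.0000 vs cont=0.0000 → 0.0000 [wait]  node(7,6) S=217.4672 payoff=0.0000 vs cont=0.0000 → 0.0000 [wait]  node(7,7) S=275.3221 payoff=0.0000 vs cont=0.0000 → 0.0000 [wait]  ⇒ S*(7)=84.6456
t_6: node(6,0) S=59.4201 payoff=40.6299 vs cont=39.8250 → 40.6299 [stop]  node(6,1) S=75.2282 payoff=24.8218 vs cont=24.0169 → 24.8218 [stop]  node(6,2) S=95.2419 payoff=4.8081 vs cont=8.7488 → 8.7488 [wait]  node(6,3) S=120.5800 payoff=0.0000 vs cont=1.1599 → 1.1599 [wait]  node(6,4) S=152.6591 payoff=0.0000 vs cont=0.0000 → 0.0000 [wait]  node(6,5) S=193.2725 payoff=0.0000 vs cont=0.0000 → 0.0000 [wait]  node(6,6) S=244.6907 payoff=0.0000 vs cont=0.0000 → 0.0000 [wait]  ⇒ S*(6)=75.2282
t_5: node(5,0) S=66.8585 payoff=33.1915 vs cont=32.3866 → 33.1915 [stop]  node(5,1) S=84.6456 payoff=15.4044 vs cont=16.5730 → 16.5730 [wait]  node(5,2) S=107.1647 payoff=0.0000 vs cont=4.8780 → 4.8780 [wait]  node(5,3) S=135.6747 payoff=0.0000 vs cont=0.5697 → 0.5697 [wait]  node(5,4) S=171.7696 payoff=0.0000 vs cont=0.0000 → 0.0000 [wait]  node(5,5) S=217.4672 payoff=0.0000 vs cont=0.0000 → 0.0000 [wait]  ⇒ S*(5)=66.8585
t_4: node(4,0) S=75.2282 payoff=24.8218 vs cont=24.6021 → 24.8218 [stop]  node(4,1) S=95.2419 payoff=4.8081 vs cont=10.5830 → 10.5830 [wait]  node(4,2) S=120.5800 payoff=0.0000 vs cont=2.6812 → 2.6812 [wait]  node(4,3) S=152.6591 payoff=0.0000 vs cont=0.2798 → 0.2798 [wait]  node(4,4) S=193.2725 payoff=0.0000 vs cont=0.0000 → 0.0000 [wait]  ⇒ S*(4)=75.2282
t_3: node(3,0) S=84.6456 payoff=15.4044 vs cont=17.4915 → 17.4915 [wait]  node(3,1) S=107.1647 payoff=0.0000 vs cont=6.5407 → 6.5407 [wait]  node(3,2) S=135.6747 payoff=0.0000 vs cont=1.4571 → 1.4571 [wait]  node(3,3) S=171.7696 payoff=0.0000 vs cont=0.1374 → 0.1374 [wait]  ⇒ S*(3)=-
t_2: node(2,0) S=95.2419 payoff=4.8081 vs cont=11.8668 → 11.8668 [wait]  node(2,1) S=120.5800 payoff=0.0000 vs cont=3.9423 → 3.9423 [wait]  node(2,2) S=152.6591 payoff=0.0000 vs cont=0.7845 → 0.7845 [wait]  ⇒ S*(2)=-
t_1: node(1,0) S=107.1647 payoff=0.0000 vs cont=7.8028 → 7.8028 [wait]  node(1,1) S=135.6747 payoff=0.0000 vs cont=2.3292 → 2.3292 [wait]  ⇒ S*(1)=-
t_0: node(0,0) S=120.5800 payoff=0.0000 vs cont=4.9989 → 4.9989 [wait]  ⇒ S*(0)=-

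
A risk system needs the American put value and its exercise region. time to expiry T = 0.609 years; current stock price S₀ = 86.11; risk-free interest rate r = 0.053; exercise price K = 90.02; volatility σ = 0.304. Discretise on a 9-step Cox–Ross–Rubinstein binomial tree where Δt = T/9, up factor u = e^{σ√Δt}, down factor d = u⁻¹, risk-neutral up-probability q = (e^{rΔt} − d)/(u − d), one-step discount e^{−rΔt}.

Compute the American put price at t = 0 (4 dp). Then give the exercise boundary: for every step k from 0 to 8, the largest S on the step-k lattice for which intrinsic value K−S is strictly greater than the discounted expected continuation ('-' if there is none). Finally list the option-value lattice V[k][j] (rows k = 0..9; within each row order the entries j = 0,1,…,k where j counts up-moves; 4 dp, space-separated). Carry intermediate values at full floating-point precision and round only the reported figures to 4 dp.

price = 9.1470
boundary = - - - 67.9239 62.7595 67.9239 73.5134 67.9239 73.5134
tree:
9.1470
12.6673 5.7331
17.0121 8.4636 3.0753
22.0961 12.1090 4.9212 1.2729
27.2605 16.7035 7.6547 2.2547 0.3117
32.0323 22.0961 11.4932 3.9157 0.6293 0.0000
36.4413 27.2605 16.5066 6.6203 1.2705 0.0000 0.0000
40.5150 32.0323 22.0961 10.7710 2.5653 0.0000 0.0000 0.0000
44.2791 36.4413 27.2605 16.5066 5.1793 0.0000 0.0000 0.0000 0.0000
47.7569 40.5150 32.0323 22.0961 10.4572 0.0000 0.0000 0.0000 0.0000 0.0000

Δt=0.06767  u=1.08229  d=0.92397  q=0.50293  discount=0.99642
step 9 (expiry): payoffs max(K−S,0) = 47.7569 40.5150 32.0323 22.0961 10.4572 0.0000 0.0000 0.0000 0.0000 0.0000
step 8: (k=8,j=0): S=45.7409, (K−S)⁺=44.2791, hold=43.9568 ⇒ V=44.2791 exercise | (k=8,j=1): S=53.5787, (K−S)⁺=36.4413, hold=36.1190 ⇒ V=36.4413 exercise | (k=8,j=2): S=62.7595, (K−S)⁺=27.2605, hold=26.9383 ⇒ V=27.2605 exercise | (k=8,j=3): S=73.5134, (K−S)⁺=16.5066, hold=16.1843 ⇒ V=16.5066 exercise | (k=8,j=4): S=86.1100, (K−S)⁺=3.9100, hold=5.1793 ⇒ V=5.1793 continue | (k=8,j=5): S=100.8650, (K−S)⁺=0.0000, hold=0.0000 ⇒ V=0.0000 continue | (k=8,j=6): S=118.1484, (K−S)⁺=0.0000, hold=0.0000 ⇒ V=0.0000 continue | (k=8,j=7): S=138.3933, (K−S)⁺=0.0000, hold=0.0000 ⇒ V=0.0000 continue | (k=8,j=8): S=162.1071, (K−S)⁺=0.0000, hold=0.0000 ⇒ V=0.0000 continue  boundary S*=73.5134
step 7: (k=7,j=0): S=49.5050, (K−S)⁺=40.5150, hold=40.1928 ⇒ V=40.5150 exercise | (k=7,j=1): S=57.9877, (K−S)⁺=32.0323, hold=31.7100 ⇒ V=32.0323 exercise | (k=7,j=2): S=67.9239, (K−S)⁺=22.0961, hold=21.7738 ⇒ V=22.0961 exercise | (k=7,j=3): S=79.5628, (K−S)⁺=10.4572, hold=10.7710 ⇒ V=10.7710 continue | (k=7,j=4): S=93.1960, (K−S)⁺=0.0000, hold=2.5653 ⇒ V=2.5653 continue | (k=7,j=5): S=109.1652, (K−S)⁺=0.0000, hold=0.0000 ⇒ V=0.0000 continue | (k=7,j=6): S=127.8708, (K−S)⁺=0.0000, hold=0.0000 ⇒ V=0.0000 continue | (k=7,j=7): S=149.7816, (K−S)⁺=0.0000, hold=0.0000 ⇒ V=0.0000 continue  boundary S*=67.9239
step 6: (k=6,j=0): S=53.5787, (K−S)⁺=36.4413, hold=36.1190 ⇒ V=36.4413 exercise | (k=6,j=1): S=62.7595, (K−S)⁺=27.2605, hold=26.9383 ⇒ V=27.2605 exercise | (k=6,j=2): S=73.5134, (K−S)⁺=16.5066, hold=16.3416 ⇒ V=16.5066 exercise | (k=6,j=3): S=86.1100, (K−S)⁺=3.9100, hold=6.6203 ⇒ V=6.6203 continue | (k=6,j=4): S=100.8650, (K−S)⁺=0.0000, hold=1.2705 ⇒ V=1.2705 continue | (k=6,j=5): S=118.1484, (K−S)⁺=0.0000, hold=0.0000 ⇒ V=0.0000 continue | (k=6,j=6): S=138.3933, (K−S)⁺=0.0000, hold=0.0000 ⇒ V=0.0000 continue  boundary S*=73.5134
step 5: (k=5,j=0): S=57.9877, (K−S)⁺=32.0323, hold=31.7100 ⇒ V=32.0323 exercise | (k=5,j=1): S=67.9239, (K−S)⁺=22.0961, hold=21.7738 ⇒ V=22.0961 exercise | (k=5,j=2): S=79.5628, (K−S)⁺=10.4572, hold=11.4932 ⇒ V=11.4932 continue | (k=5,j=3): S=93.1960, (K−S)⁺=0.0000, hold=3.9157 ⇒ V=3.9157 continue | (k=5,j=4): S=109.1652, (K−S)⁺=0.0000, hold=0.6293 ⇒ V=0.6293 continue | (k=5,j=5): S=127.8708, (K−S)⁺=0.0000, hold=0.0000 ⇒ V=0.0000 continue  boundary S*=67.9239
step 4: (k=4,j=0): S=62.7595, (K−S)⁺=27.2605, hold=26.9383 ⇒ V=27.2605 exercise | (k=4,j=1): S=73.5134, (K−S)⁺=16.5066, hold=16.7035 ⇒ V=16.7035 continue | (k=4,j=2): S=86.1100, (K−S)⁺=3.9100, hold=7.6547 ⇒ V=7.6547 continue | (k=4,j=3): S=100.8650, (K−S)⁺=0.0000, hold=2.2547 ⇒ V=2.2547 continue | (k=4,j=4): S=118.1484, (K−S)⁺=0.0000, hold=0.3117 ⇒ V=0.3117 continue  boundary S*=62.7595
step 3: (k=3,j=0): S=67.9239, (K−S)⁺=22.0961, hold=21.8725 ⇒ V=22.0961 exercise | (k=3,j=1): S=79.5628, (K−S)⁺=10.4572, hold=12.1090 ⇒ V=12.1090 continue | (k=3,j=2): S=93.1960, (K−S)⁺=0.0000, hold=4.9212 ⇒ V=4.9212 continue | (k=3,j=3): S=109.1652, (K−S)⁺=0.0000, hold=1.2729 ⇒ V=1.2729 continue  boundary S*=67.9239
step 2: (k=2,j=0): S=73.5134, (K−S)⁺=16.5066, hold=17.0121 ⇒ V=17.0121 continue | (k=2,j=1): S=86.1100, (K−S)⁺=3.9100, hold=8.4636 ⇒ V=8.4636 continue | (k=2,j=2): S=100.8650, (K−S)⁺=0.0000, hold=3.0753 ⇒ V=3.0753 continue  boundary S*=-
step 1: (k=1,j=0): S=79.5628, (K−S)⁺=10.4572, hold=12.6673 ⇒ V=12.6673 continue | (k=1,j=1): S=93.1960, (K−S)⁺=0.0000, hold=5.7331 ⇒ V=5.7331 continue  boundary S*=-
step 0: (k=0,j=0): S=86.1100, (K−S)⁺=3.9100, hold=9.1470 ⇒ V=9.1470 continue  boundary S*=-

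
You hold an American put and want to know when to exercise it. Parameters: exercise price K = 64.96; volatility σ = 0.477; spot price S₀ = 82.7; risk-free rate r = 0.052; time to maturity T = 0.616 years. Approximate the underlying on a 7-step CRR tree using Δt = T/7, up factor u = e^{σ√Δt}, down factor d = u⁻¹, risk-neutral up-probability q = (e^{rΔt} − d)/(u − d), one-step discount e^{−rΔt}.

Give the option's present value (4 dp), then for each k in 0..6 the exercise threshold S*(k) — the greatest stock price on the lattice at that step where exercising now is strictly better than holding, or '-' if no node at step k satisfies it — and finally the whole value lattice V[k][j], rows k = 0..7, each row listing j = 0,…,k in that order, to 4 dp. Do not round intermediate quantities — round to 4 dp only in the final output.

price = 3.8569
boundary = - - - - - 40.7605 46.9562
tree:
3.8569
5.9605 1.6223
8.9699 2.7682 0.4006
13.0607 4.6385 0.7751 0.0000
18.2461 7.5865 1.4998 0.0000 0.0000
24.1995 11.9921 2.9021 0.0000 0.0000 0.0000
29.5776 18.0038 5.6157 0.0000 0.0000 0.0000 0.0000
34.2462 24.1995 10.8664 0.0000 0.0000 0.0000 0.0000 0.0000

Δt=0.08800, u=1.15200, d=0.86805, q=0.48084, disc=e^(-rΔt)=0.99543
k=7 terminal: V=max(K-S,0) → 34.2462 24.1995 10.8664 0.0000 0.0000 0.0000 0.0000 0.0000
k=6: j=0 S=35.3824 intr=29.5776 cont=29.2811 V=29.5776[EX]; j=1 S=46.9562 intr=18.0038 cont=17.7072 V=18.0038[EX]; j=2 S=62.3160 intr=2.6440 cont=5.6157 V=5.6157[hold]; j=3 S=82.7000 intr=0.0000 cont=0.0000 V=0.0000[hold]; j=4 S=109.7518 intr=0.0000 cont=0.0000 V=0.0000[hold]; j=5 S=145.6525 intr=0.0000 cont=0.0000 V=0.0000[hold]; j=6 S=193.2966 intr=0.0000 cont=0.0000 V=0.0000[hold]  S*(6)=46.9562
k=5: j=0 S=40.7605 intr=24.1995 cont=23.9029 V=24.1995[EX]; j=1 S=54.0936 intr=10.8664 cont=11.9921 V=11.9921[hold]; j=2 S=71.7881 intr=0.0000 cont=2.9021 V=2.9021[hold]; j=3 S=95.2705 intr=0.0000 cont=0.0000 V=0.0000[hold]; j=4 S=126.4343 intr=0.0000 cont=0.0000 V=0.0000[hold]; j=5 S=167.7920 intr=0.0000 cont=0.0000 V=0.0000[hold]  S*(5)=40.7605
k=4: j=0 S=46.9562 intr=18.0038 cont=18.2461 V=18.2461[hold]; j=1 S=62.3160 intr=2.6440 cont=7.5865 V=7.5865[hold]; j=2 S=82.7000 intr=0.0000 cont=1.4998 V=1.4998[hold]; j=3 S=109.7518 intr=0.0000 cont=0.0000 V=0.0000[hold]; j=4 S=145.6525 intr=0.0000 cont=0.0000 V=0.0000[hold]  S*(4)=-
k=3: j=0 S=54.0936 intr=10.8664 cont=13.0607 V=13.0607[hold]; j=1 S=71.7881 intr=0.0000 cont=4.6385 V=4.6385[hold]; j=2 S=95.2705 intr=0.0000 cont=0.7751 V=0.7751[hold]; j=3 S=126.4343 intr=0.0000 cont=0.0000 V=0.0000[hold]  S*(3)=-
k=2: j=0 S=62.3160 intr=2.6440 cont=8.9699 V=8.9699[hold]; j=1 S=82.7000 intr=0.0000 cont=2.7682 V=2.7682[hold]; j=2 S=109.7518 intr=0.0000 cont=0.4006 V=0.4006[hold]  S*(2)=-
k=1: j=0 S=71.7881 intr=0.0000 cont=5.9605 V=5.9605[hold]; j=1 S=95.2705 intr=0.0000 cont=1.6223 V=1.6223[hold]  S*(1)=-
k=0: j=0 S=82.7000 intr=0.0000 cont=3.8569 V=3.8569[hold]  S*(0)=-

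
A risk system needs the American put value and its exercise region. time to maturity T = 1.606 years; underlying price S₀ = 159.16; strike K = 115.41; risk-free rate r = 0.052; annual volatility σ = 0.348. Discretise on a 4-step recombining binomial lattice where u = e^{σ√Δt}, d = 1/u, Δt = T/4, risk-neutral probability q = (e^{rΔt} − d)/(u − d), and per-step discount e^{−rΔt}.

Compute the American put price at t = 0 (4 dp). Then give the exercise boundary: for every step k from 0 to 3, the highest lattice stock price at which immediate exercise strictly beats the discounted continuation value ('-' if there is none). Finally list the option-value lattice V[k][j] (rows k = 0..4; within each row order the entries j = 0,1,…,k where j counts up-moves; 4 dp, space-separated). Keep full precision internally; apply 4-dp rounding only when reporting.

price = 6.3945
boundary = - - - 82.1371
tree:
6.3945
11.3172 1.5967
19.6541 3.2129 0.0000
33.2729 6.4650 0.0000 0.0000
49.5268 13.0090 0.0000 0.0000 0.0000

params: Δt=0.40150 u=1.24671 d=0.80211 q=0.49255 e^(-rΔt)=0.97934
t_4 payoffs: 49.5268 13.0090 0.0000 0.0000 0.0000
t_3: node(3,0) S=82.1371 payoff=33.2729 vs cont=30.8884 → 33.2729 [stop]  node(3,1) S=127.6642 payoff=0.0000 vs cont=6.4650 → 6.4650 [wait]  node(3,2) S=198.4261 payoff=0.0000 vs cont=0.0000 → 0.0000 [wait]  node(3,3) S=308.4101 payoff=0.0000 vs cont=0.0000 → 0.0000 [wait]  ⇒ S*(3)=82.1371
t_2: node(2,0) S=102.4010 payoff=13.0090 vs cont=19.6541 → 19.6541 [wait]  node(2,1) S=159.1600 payoff=0.0000 vs cont=3.2129 → 3.2129 [wait]  node(2,2) S=247.3795 payoff=0.0000 vs cont=0.0000 → 0.0000 [wait]  ⇒ S*(2)=-
t_1: node(1,0) S=127.6642 payoff=0.0000 vs cont=11.3172 → 11.3172 [wait]  node(1,1) S=198.4261 payoff=0.0000 vs cont=1.5967 → 1.5967 [wait]  ⇒ S*(1)=-
t_0: node(0,0) S=159.1600 payoff=0.0000 vs cont=6.3945 → 6.3945 [wait]  ⇒ S*(0)=-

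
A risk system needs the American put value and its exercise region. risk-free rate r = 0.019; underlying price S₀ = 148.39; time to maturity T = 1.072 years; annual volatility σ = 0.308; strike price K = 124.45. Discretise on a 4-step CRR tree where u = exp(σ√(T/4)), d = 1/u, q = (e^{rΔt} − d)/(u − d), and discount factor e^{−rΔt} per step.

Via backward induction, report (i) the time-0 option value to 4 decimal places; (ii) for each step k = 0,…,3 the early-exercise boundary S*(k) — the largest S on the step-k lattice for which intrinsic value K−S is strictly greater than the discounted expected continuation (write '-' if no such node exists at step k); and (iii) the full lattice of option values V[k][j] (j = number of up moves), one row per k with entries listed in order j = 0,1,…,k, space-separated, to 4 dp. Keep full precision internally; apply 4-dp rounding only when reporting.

price = 7.9329
boundary = - - - 91.9735
tree:
7.9329
13.0879 2.3468
21.0191 4.5029 0.0000
32.4765 8.6399 0.0000 0.0000
46.0320 16.5776 0.0000 0.0000 0.0000

Δt=0.26800, u=1.17286, d=0.85261, q=0.47616, disc=e^(-rΔt)=0.99492
k=4 terminal: V=max(K-S,0) → 46.0320 16.5776 0.0000 0.0000 0.0000
k=3: j=0 S=91.9735 intr=32.4765 cont=31.8444 V=32.4765[EX]; j=1 S=126.5195 intr=0.0000 cont=8.6399 V=8.6399[hold]; j=2 S=174.0411 intr=0.0000 cont=0.0000 V=0.0000[hold]; j=3 S=239.4122 intr=0.0000 cont=0.0000 V=0.0000[hold]  S*(3)=91.9735
k=2: j=0 S=107.8724 intr=16.5776 cont=21.0191 V=21.0191[hold]; j=1 S=148.3900 intr=0.0000 cont=4.5029 V=4.5029[hold]; j=2 S=204.1264 intr=0.0000 cont=0.0000 V=0.0000[hold]  S*(2)=-
k=1: j=0 S=126.5195 intr=0.0000 cont=13.0879 V=13.0879[hold]; j=1 S=174.0411 intr=0.0000 cont=2.3468 V=2.3468[hold]  S*(1)=-
k=0: j=0 S=148.3900 intr=0.0000 cont=7.9329 V=7.9329[hold]  S*(0)=-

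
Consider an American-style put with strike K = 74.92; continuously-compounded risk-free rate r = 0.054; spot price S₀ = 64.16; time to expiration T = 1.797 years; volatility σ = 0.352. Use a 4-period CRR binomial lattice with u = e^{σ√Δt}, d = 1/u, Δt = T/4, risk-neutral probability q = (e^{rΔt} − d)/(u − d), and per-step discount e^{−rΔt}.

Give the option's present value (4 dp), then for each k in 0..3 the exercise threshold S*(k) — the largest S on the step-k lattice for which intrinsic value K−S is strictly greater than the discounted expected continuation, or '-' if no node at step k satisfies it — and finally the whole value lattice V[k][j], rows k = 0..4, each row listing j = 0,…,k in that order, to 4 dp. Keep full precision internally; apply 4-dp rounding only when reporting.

price = 16.0951
boundary = - - 40.0255 50.6758
tree:
16.0951
24.2779 8.4767
34.8945 14.5628 2.6364
43.3065 24.2442 5.3261 0.0000
49.9506 34.8945 10.7600 0.0000 0.0000

Δt=0.44925, u=1.26609, d=0.78983, q=0.49285, disc=e^(-rΔt)=0.97603
k=4 terminal: V=max(K-S,0) → 49.9506 34.8945 10.7600 0.0000 0.0000
k=3: j=0 S=31.6135 intr=43.3065 cont=41.5108 V=43.3065[EX]; j=1 S=50.6758 intr=24.2442 cont=22.4486 V=24.2442[EX]; j=2 S=81.2322 intr=0.0000 cont=5.3261 V=5.3261[hold]; j=3 S=130.2135 intr=0.0000 cont=0.0000 V=0.0000[hold]  S*(3)=50.6758
k=2: j=0 S=40.0255 intr=34.8945 cont=33.0989 V=34.8945[EX]; j=1 S=64.1600 intr=10.7600 cont=14.5628 V=14.5628[hold]; j=2 S=102.8471 intr=0.0000 cont=2.6364 V=2.6364[hold]  S*(2)=40.0255
k=1: j=0 S=50.6758 intr=24.2442 cont=24.2779 V=24.2779[hold]; j=1 S=81.2322 intr=0.0000 cont=8.4767 V=8.4767[hold]  S*(1)=-
k=0: j=0 S=64.1600 intr=10.7600 cont=16.0951 V=16.0951[hold]  S*(0)=-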